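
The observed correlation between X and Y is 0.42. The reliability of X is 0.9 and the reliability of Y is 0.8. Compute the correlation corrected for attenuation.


r_corrected = rxy / sqrt(rxx * ryy)
= 0.42 / sqrt(0.9 * 0.8)
= 0.42 / sqrt(0.72)
= 0.42 / 0.848528
r_corrected = 0.495

0.495


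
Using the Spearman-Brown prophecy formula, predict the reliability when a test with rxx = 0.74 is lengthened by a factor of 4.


r_new = (n * rxx) / (1 + (n-1) * rxx)
r_new = (4 * 0.74) / (1 + 3 * 0.74)
r_new = 2.96 / 3.22
r_new = 0.9193

0.9193


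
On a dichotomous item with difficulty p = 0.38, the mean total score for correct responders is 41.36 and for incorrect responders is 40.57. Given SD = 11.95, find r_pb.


q = 1 - p = 0.62
rpb = ((M1 - M0) / SD) * sqrt(p * q)
rpb = ((41.36 - 40.57) / 11.95) * sqrt(0.38 * 0.62)
rpb = 0.0321

0.0321


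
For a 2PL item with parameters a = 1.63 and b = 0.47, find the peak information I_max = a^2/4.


For 2PL, max info at theta = b = 0.47
I_max = a^2 / 4 = 1.63^2 / 4
= 2.6569 / 4
I_max = 0.6642

0.6642


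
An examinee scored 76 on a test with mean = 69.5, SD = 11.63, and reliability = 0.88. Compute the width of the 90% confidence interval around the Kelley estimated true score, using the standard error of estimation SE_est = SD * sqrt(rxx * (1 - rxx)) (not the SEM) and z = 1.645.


True score estimate = 0.88*76 + 0.12*69.5 = 75.22
SE_est = SD * sqrt(rxx * (1 - rxx)) = 11.63 * sqrt(0.88 * 0.12) = 11.63 * sqrt(0.1056) = 3.779303
CI = T_est +/- z * SE_est, so width = 2 * z * SE_est = 2 * 1.645 * 3.779303
Width = 12.4339

12.4339


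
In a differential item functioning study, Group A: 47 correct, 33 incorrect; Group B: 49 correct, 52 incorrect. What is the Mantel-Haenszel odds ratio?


Odds_A = 47/33 = 1.4242
Odds_B = 49/52 = 0.9423
OR = Odds_A / Odds_B = 1.4242 / 0.9423
Exactly, OR = (47 * 52) / (33 * 49) = 2444 / 1617
OR = 1.5114

1.5114


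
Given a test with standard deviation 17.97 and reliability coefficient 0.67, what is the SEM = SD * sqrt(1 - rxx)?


SEM = SD * sqrt(1 - rxx)
SEM = 17.97 * sqrt(1 - 0.67)
SEM = 17.97 * sqrt(0.33) = 17.97 * 0.574456
SEM = 10.323

10.323


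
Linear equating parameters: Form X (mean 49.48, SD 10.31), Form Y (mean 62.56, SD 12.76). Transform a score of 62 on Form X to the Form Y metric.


slope = SD_Y / SD_X = 12.76 / 10.31 ~ 1.2376
intercept = mean_Y - slope * mean_X = 62.56 - (12.76 / 10.31) * 49.48 ~ 1.3219
Y = slope * X + intercept. To avoid rounding drift from the rounded slope/intercept, evaluate the equivalent form Y = mean_Y + SD_Y * (X - mean_X) / SD_X at full precision:
Y = 62.56 + 12.76 * (62 - 49.48) / 10.31
Y = 62.56 + 12.76 * 12.52 / 10.31
Y = 62.56 + 159.7552 / 10.31
Y = 62.56 + 15.4952
Y = 78.0552

78.0552


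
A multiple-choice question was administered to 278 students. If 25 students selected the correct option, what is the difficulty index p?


Item difficulty p = number correct / total examinees
p = 25 / 278
p = 0.0899

0.0899


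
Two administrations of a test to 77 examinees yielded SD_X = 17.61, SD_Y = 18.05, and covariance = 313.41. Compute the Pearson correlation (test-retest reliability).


r = cov(X,Y) / (SD_X * SD_Y)
r = 313.41 / (17.61 * 18.05)
r = 313.41 / 317.8605
r = 0.986

0.986


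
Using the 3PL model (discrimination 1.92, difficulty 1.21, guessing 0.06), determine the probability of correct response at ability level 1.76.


logit = 1.92*(1.76 - 1.21) = 1.056
P* = 1/(1 + exp(-1.056)) = 0.7419
P = 0.06 + (1 - 0.06) * 0.7419
P = 0.7574

0.7574


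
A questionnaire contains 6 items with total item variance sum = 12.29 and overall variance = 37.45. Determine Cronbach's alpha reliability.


alpha = (k/(k-1)) * (1 - sum(si^2)/s_total^2)
= (6/5) * (1 - 12.29/37.45)
alpha = 0.8062

0.8062


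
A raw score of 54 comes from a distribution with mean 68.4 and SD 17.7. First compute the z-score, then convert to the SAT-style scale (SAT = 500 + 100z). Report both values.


z = (X - mean) / SD = (54 - 68.4) / 17.7
z = -14.4 / 17.7
z = -0.8136
SAT-scale = SAT = 500 + 100z
Carry z at full precision (z = -14.4 / 17.7) into the conversion:
SAT-scale = 500 + 100 * (-14.4 / 17.7) = 500 + -1440 / 17.7
SAT-scale = 500 + -81.3559
SAT-scale = 418.6441

418.6441


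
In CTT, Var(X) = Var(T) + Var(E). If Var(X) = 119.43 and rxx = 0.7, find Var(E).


var_true = rxx * var_obs = 0.7 * 119.43 = 83.601
var_error = var_obs - var_true
var_error = 119.43 - 83.601
var_error = 35.829

35.829


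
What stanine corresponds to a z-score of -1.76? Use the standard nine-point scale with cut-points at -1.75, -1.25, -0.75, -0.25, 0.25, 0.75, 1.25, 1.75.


Stanine boundaries: [-1.75, -1.25, -0.75, -0.25, 0.25, 0.75, 1.25, 1.75]
z = -1.76
Check each boundary:
  z < -1.75
  z < -1.25
  z < -0.75
  z < -0.25
  z < 0.25
  z < 0.75
  z < 1.25
  z < 1.75
Highest qualifying boundary gives stanine = 1

1


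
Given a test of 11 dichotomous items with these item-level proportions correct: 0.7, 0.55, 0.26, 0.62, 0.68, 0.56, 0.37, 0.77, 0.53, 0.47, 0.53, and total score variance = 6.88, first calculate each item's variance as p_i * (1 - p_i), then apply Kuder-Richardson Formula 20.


For each item, compute p_i * q_i:
  Item 1: 0.7 * 0.3 = 0.21
  Item 2: 0.55 * 0.45 = 0.2475
  Item 3: 0.26 * 0.74 = 0.1924
  Item 4: 0.62 * 0.38 = 0.2356
  Item 5: 0.68 * 0.32 = 0.2176
  Item 6: 0.56 * 0.44 = 0.2464
  Item 7: 0.37 * 0.63 = 0.2331
  Item 8: 0.77 * 0.23 = 0.1771
  Item 9: 0.53 * 0.47 = 0.2491
  Item 10: 0.47 * 0.53 = 0.2491
  Item 11: 0.53 * 0.47 = 0.2491
Sum(p_i * q_i) = 0.21 + 0.2475 + 0.1924 + 0.2356 + 0.2176 + 0.2464 + 0.2331 + 0.1771 + 0.2491 + 0.2491 + 0.2491 = 2.507
KR-20 = (k/(k-1)) * (1 - Sum(p_i*q_i) / Var_total)
= (11/10) * (1 - 2.507/6.88)
= 1.1 * 0.6356
KR-20 = 0.6992

0.6992


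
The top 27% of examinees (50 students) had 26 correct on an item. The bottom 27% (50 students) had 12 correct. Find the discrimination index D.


p_upper = 26/50 = 0.52
p_lower = 12/50 = 0.24
D = 0.52 - 0.24 = 0.28

0.28


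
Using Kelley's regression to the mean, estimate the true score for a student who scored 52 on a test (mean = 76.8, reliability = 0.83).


T_est = rxx * X + (1 - rxx) * mean
T_est = 0.83 * 52 + 0.17 * 76.8
T_est = 43.16 + 13.056
T_est = 56.216

56.216


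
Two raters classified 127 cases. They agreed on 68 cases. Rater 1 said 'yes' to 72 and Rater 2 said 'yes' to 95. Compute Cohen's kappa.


P_o = 68/127 = 0.535433
P_e = (72*95 + 55*32) / 16129 = 0.533201
kappa = (P_o - P_e) / (1 - P_e)
kappa = (0.535433 - 0.533201) / (1 - 0.533201)
kappa = 0.0048

0.0048


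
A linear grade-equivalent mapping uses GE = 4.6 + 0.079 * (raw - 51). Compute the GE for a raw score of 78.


raw - median = 78 - 51 = 27
slope * diff = 0.079 * 27 = 2.133
GE = 4.6 + 2.133
GE = 6.733

6.733


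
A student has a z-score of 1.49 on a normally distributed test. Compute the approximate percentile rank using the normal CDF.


CDF(z) = 0.5 * (1 + erf(z/sqrt(2)))
erf(1.0536) = 0.8638
CDF = 0.9319
Percentile rank = 0.9319 * 100 = 93.19

93.19


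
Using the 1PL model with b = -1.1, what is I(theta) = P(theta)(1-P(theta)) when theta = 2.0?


P = 1/(1+exp(-(2.0--1.1))) = 0.9569
I = P*(1-P) = 0.9569 * 0.0431
I = 0.0412

0.0412


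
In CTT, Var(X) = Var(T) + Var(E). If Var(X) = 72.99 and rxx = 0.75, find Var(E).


var_true = rxx * var_obs = 0.75 * 72.99 = 54.7425
var_error = var_obs - var_true
var_error = 72.99 - 54.7425
var_error = 18.2475

18.2475


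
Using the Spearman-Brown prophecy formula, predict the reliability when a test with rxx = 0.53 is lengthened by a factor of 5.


r_new = (n * rxx) / (1 + (n-1) * rxx)
r_new = (5 * 0.53) / (1 + 4 * 0.53)
r_new = 2.65 / 3.12
r_new = 0.8494

0.8494


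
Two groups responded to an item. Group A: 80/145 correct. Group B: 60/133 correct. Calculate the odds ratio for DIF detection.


Odds_A = 80/65 = 1.2308
Odds_B = 60/73 = 0.8219
OR = Odds_A / Odds_B = 1.2308 / 0.8219
Exactly, OR = (80 * 73) / (65 * 60) = 5840 / 3900
OR = 1.4974

1.4974


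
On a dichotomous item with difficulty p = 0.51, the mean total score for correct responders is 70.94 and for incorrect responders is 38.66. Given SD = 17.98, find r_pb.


q = 1 - p = 0.49
rpb = ((M1 - M0) / SD) * sqrt(p * q)
rpb = ((70.94 - 38.66) / 17.98) * sqrt(0.51 * 0.49)
rpb = 0.8975

0.8975


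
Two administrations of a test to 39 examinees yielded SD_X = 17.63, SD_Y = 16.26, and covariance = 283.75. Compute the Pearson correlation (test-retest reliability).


r = cov(X,Y) / (SD_X * SD_Y)
r = 283.75 / (17.63 * 16.26)
r = 283.75 / 286.6638
r = 0.9898

0.9898


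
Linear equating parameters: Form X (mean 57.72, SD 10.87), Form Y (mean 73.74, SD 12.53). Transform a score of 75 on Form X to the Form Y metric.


slope = SD_Y / SD_X = 12.53 / 10.87 ~ 1.1527
intercept = mean_Y - slope * mean_X = 73.74 - (12.53 / 10.87) * 57.72 ~ 7.2054
Y = slope * X + intercept. To avoid rounding drift from the rounded slope/intercept, evaluate the equivalent form Y = mean_Y + SD_Y * (X - mean_X) / SD_X at full precision:
Y = 73.74 + 12.53 * (75 - 57.72) / 10.87
Y = 73.74 + 12.53 * 17.28 / 10.87
Y = 73.74 + 216.5184 / 10.87
Y = 73.74 + 19.9189
Y = 93.6589

93.6589


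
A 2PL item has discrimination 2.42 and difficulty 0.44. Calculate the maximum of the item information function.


For 2PL, max info at theta = b = 0.44
I_max = a^2 / 4 = 2.42^2 / 4
= 5.8564 / 4
I_max = 1.4641

1.4641


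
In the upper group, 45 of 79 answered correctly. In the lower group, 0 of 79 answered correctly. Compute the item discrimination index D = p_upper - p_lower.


p_upper = 45/79 = 0.5696
p_lower = 0/79 = 0.0
D = 0.5696 - 0.0 = 0.5696

0.5696


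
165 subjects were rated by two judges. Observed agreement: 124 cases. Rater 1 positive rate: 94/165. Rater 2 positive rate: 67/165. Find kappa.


P_o = 124/165 = 0.751515
P_e = (94*67 + 71*98) / 27225 = 0.486905
kappa = (P_o - P_e) / (1 - P_e)
kappa = (0.751515 - 0.486905) / (1 - 0.486905)
kappa = 0.5157

0.5157


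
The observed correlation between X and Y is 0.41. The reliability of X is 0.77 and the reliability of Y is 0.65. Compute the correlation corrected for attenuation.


r_corrected = rxy / sqrt(rxx * ryy)
= 0.41 / sqrt(0.77 * 0.65)
= 0.41 / sqrt(0.5005)
= 0.41 / 0.70746
r_corrected = 0.5795

0.5795


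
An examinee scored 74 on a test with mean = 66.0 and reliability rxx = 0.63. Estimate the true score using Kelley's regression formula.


T_est = rxx * X + (1 - rxx) * mean
T_est = 0.63 * 74 + 0.37 * 66.0
T_est = 46.62 + 24.42
T_est = 71.04

71.04


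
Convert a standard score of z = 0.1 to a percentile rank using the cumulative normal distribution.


CDF(z) = 0.5 * (1 + erf(z/sqrt(2)))
erf(0.0707) = 0.0797
CDF = 0.5398
Percentile rank = 0.5398 * 100 = 53.98

53.98


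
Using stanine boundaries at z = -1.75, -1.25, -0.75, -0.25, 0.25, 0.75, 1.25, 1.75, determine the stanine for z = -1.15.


Stanine boundaries: [-1.75, -1.25, -0.75, -0.25, 0.25, 0.75, 1.25, 1.75]
z = -1.15
Check each boundary:
  z >= -1.75 -> could be stanine 2
  z >= -1.25 -> could be stanine 3
  z < -0.75
  z < -0.25
  z < 0.25
  z < 0.75
  z < 1.25
  z < 1.75
Highest qualifying boundary gives stanine = 3

3


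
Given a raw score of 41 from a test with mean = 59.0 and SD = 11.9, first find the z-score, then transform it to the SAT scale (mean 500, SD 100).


z = (X - mean) / SD = (41 - 59.0) / 11.9
z = -18.0 / 11.9
z = -1.5126
SAT-scale = SAT = 500 + 100z
Carry z at full precision (z = -18.0 / 11.9) into the conversion:
SAT-scale = 500 + 100 * (-18.0 / 11.9) = 500 + -1800 / 11.9
SAT-scale = 500 + -151.2605
SAT-scale = 348.7395

348.7395


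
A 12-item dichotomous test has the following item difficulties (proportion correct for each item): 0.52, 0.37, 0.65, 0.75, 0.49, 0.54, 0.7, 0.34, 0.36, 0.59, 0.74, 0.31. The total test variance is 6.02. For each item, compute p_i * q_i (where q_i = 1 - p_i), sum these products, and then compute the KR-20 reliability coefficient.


For each item, compute p_i * q_i:
  Item 1: 0.52 * 0.48 = 0.2496
  Item 2: 0.37 * 0.63 = 0.2331
  Item 3: 0.65 * 0.35 = 0.2275
  Item 4: 0.75 * 0.25 = 0.1875
  Item 5: 0.49 * 0.51 = 0.2499
  Item 6: 0.54 * 0.46 = 0.2484
  Item 7: 0.7 * 0.3 = 0.21
  Item 8: 0.34 * 0.66 = 0.2244
  Item 9: 0.36 * 0.64 = 0.2304
  Item 10: 0.59 * 0.41 = 0.2419
  Item 11: 0.74 * 0.26 = 0.1924
  Item 12: 0.31 * 0.69 = 0.2139
Sum(p_i * q_i) = 0.2496 + 0.2331 + 0.2275 + 0.1875 + 0.2499 + 0.2484 + 0.21 + 0.2244 + 0.2304 + 0.2419 + 0.1924 + 0.2139 = 2.709
KR-20 = (k/(k-1)) * (1 - Sum(p_i*q_i) / Var_total)
= (12/11) * (1 - 2.709/6.02)
= 1.0909 * 0.55
KR-20 = 0.6

0.6


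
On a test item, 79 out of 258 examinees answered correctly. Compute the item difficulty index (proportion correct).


Item difficulty p = number correct / total examinees
p = 79 / 258
p = 0.3062

0.3062


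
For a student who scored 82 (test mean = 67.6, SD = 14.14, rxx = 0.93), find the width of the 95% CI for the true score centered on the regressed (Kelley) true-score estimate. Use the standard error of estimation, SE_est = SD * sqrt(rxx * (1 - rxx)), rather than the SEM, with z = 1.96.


True score estimate = 0.93*82 + 0.07*67.6 = 80.992
SE_est = SD * sqrt(rxx * (1 - rxx)) = 14.14 * sqrt(0.93 * 0.07) = 14.14 * sqrt(0.0651) = 3.607779
CI = T_est +/- z * SE_est, so width = 2 * z * SE_est = 2 * 1.96 * 3.607779
Width = 14.1425

14.1425


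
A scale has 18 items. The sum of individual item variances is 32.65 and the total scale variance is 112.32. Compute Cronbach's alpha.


alpha = (k/(k-1)) * (1 - sum(si^2)/s_total^2)
= (18/17) * (1 - 32.65/112.32)
alpha = 0.751

0.751


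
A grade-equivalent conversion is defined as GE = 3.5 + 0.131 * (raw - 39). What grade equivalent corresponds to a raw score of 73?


raw - median = 73 - 39 = 34
slope * diff = 0.131 * 34 = 4.454
GE = 3.5 + 4.454
GE = 7.954

7.954


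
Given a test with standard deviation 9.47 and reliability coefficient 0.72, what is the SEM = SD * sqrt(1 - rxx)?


SEM = SD * sqrt(1 - rxx)
SEM = 9.47 * sqrt(1 - 0.72)
SEM = 9.47 * sqrt(0.28) = 9.47 * 0.52915
SEM = 5.0111

5.0111


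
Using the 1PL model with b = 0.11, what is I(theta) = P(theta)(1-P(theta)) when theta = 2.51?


P = 1/(1+exp(-(2.51-0.11))) = 0.9168
I = P*(1-P) = 0.9168 * 0.0832
I = 0.0763

0.0763


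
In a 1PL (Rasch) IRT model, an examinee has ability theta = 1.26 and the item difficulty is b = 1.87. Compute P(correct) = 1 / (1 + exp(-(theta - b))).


theta - b = 1.26 - 1.87 = -0.61
exp(-(theta - b)) = exp(0.61) = 1.8404
P = 1 / (1 + 1.8404)
P = 0.3521

0.3521


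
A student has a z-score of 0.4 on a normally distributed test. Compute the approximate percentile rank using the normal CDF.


CDF(z) = 0.5 * (1 + erf(z/sqrt(2)))
erf(0.2828) = 0.3108
CDF = 0.6554
Percentile rank = 0.6554 * 100 = 65.54

65.54


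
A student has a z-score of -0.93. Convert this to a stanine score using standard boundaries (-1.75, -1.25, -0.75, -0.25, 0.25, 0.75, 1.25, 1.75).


Stanine boundaries: [-1.75, -1.25, -0.75, -0.25, 0.25, 0.75, 1.25, 1.75]
z = -0.93
Check each boundary:
  z >= -1.75 -> could be stanine 2
  z >= -1.25 -> could be stanine 3
  z < -0.75
  z < -0.25
  z < 0.25
  z < 0.75
  z < 1.25
  z < 1.75
Highest qualifying boundary gives stanine = 3

3


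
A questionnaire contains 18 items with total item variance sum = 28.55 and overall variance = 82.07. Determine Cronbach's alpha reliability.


alpha = (k/(k-1)) * (1 - sum(si^2)/s_total^2)
= (18/17) * (1 - 28.55/82.07)
alpha = 0.6905

0.6905


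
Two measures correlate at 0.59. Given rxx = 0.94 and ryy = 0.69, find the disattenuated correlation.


r_corrected = rxy / sqrt(rxx * ryy)
= 0.59 / sqrt(0.94 * 0.69)
= 0.59 / sqrt(0.6486)
= 0.59 / 0.805357
r_corrected = 0.7326

0.7326


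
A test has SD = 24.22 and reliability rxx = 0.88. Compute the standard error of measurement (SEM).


SEM = SD * sqrt(1 - rxx)
SEM = 24.22 * sqrt(1 - 0.88)
SEM = 24.22 * sqrt(0.12) = 24.22 * 0.34641
SEM = 8.3901

8.3901


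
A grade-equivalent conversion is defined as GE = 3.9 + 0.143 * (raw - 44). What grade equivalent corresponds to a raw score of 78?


raw - median = 78 - 44 = 34
slope * diff = 0.143 * 34 = 4.862
GE = 3.9 + 4.862
GE = 8.762

8.762


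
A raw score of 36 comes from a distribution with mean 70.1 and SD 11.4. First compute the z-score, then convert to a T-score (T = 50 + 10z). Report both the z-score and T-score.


z = (X - mean) / SD = (36 - 70.1) / 11.4
z = -34.1 / 11.4
z = -2.9912
T-score = T = 50 + 10z
Carry z at full precision (z = -34.1 / 11.4) into the conversion:
T-score = 50 + 10 * (-34.1 / 11.4) = 50 + -341 / 11.4
T-score = 50 + -29.9123
T-score = 20.0877

20.0877


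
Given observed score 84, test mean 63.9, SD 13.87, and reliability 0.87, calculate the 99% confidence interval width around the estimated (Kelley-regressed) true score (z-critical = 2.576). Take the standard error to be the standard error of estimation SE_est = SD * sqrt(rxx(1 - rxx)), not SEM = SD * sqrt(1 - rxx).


True score estimate = 0.87*84 + 0.13*63.9 = 81.387
SE_est = SD * sqrt(rxx * (1 - rxx)) = 13.87 * sqrt(0.87 * 0.13) = 13.87 * sqrt(0.1131) = 4.664529
CI = T_est +/- z * SE_est, so width = 2 * z * SE_est = 2 * 2.576 * 4.664529
Width = 24.0317

24.0317


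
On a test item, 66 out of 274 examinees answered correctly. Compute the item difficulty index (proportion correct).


Item difficulty p = number correct / total examinees
p = 66 / 274
p = 0.2409

0.2409


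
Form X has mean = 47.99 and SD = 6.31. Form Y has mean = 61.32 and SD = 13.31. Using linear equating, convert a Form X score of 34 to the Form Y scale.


slope = SD_Y / SD_X = 13.31 / 6.31 ~ 2.1094
intercept = mean_Y - slope * mean_X = 61.32 - (13.31 / 6.31) * 47.99 ~ -39.9077
Y = slope * X + intercept. To avoid rounding drift from the rounded slope/intercept, evaluate the equivalent form Y = mean_Y + SD_Y * (X - mean_X) / SD_X at full precision:
Y = 61.32 + 13.31 * (34 - 47.99) / 6.31
Y = 61.32 - 13.31 * 13.99 / 6.31
Y = 61.32 - 186.2069 / 6.31
Y = 61.32 - 29.5098
Y = 31.8102

31.8102


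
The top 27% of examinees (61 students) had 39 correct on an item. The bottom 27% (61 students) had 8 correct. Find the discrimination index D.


p_upper = 39/61 = 0.6393
p_lower = 8/61 = 0.1311
D = 0.6393 - 0.1311 = 0.5082

0.5082


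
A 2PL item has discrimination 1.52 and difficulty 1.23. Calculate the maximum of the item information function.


For 2PL, max info at theta = b = 1.23
I_max = a^2 / 4 = 1.52^2 / 4
= 2.3104 / 4
I_max = 0.5776

0.5776


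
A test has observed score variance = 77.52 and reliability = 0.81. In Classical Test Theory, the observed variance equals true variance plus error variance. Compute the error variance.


var_true = rxx * var_obs = 0.81 * 77.52 = 62.7912
var_error = var_obs - var_true
var_error = 77.52 - 62.7912
var_error = 14.7288

14.7288


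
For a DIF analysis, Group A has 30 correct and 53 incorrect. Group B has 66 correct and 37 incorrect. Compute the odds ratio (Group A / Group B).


Odds_A = 30/53 = 0.566
Odds_B = 66/37 = 1.7838
OR = Odds_A / Odds_B = 0.566 / 1.7838
Exactly, OR = (30 * 37) / (53 * 66) = 1110 / 3498
OR = 0.3173

0.3173


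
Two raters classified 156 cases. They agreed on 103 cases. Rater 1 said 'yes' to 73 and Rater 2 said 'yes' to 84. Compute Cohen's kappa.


P_o = 103/156 = 0.660256
P_e = (73*84 + 83*72) / 24336 = 0.497535
kappa = (P_o - P_e) / (1 - P_e)
kappa = (0.660256 - 0.497535) / (1 - 0.497535)
kappa = 0.3238

0.3238


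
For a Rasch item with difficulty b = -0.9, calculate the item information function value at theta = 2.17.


P = 1/(1+exp(-(2.17--0.9))) = 0.9556
I = P*(1-P) = 0.9556 * 0.0444
I = 0.0424

0.0424


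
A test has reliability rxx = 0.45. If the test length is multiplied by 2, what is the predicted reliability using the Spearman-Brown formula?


r_new = (n * rxx) / (1 + (n-1) * rxx)
r_new = (2 * 0.45) / (1 + 1 * 0.45)
r_new = 0.9 / 1.45
r_new = 0.6207

0.6207


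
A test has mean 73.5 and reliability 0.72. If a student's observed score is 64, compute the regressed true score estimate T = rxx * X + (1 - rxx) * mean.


T_est = rxx * X + (1 - rxx) * mean
T_est = 0.72 * 64 + 0.28 * 73.5
T_est = 46.08 + 20.58
T_est = 66.66

66.66


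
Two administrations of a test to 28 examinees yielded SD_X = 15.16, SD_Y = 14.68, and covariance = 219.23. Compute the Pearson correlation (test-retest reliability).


r = cov(X,Y) / (SD_X * SD_Y)
r = 219.23 / (15.16 * 14.68)
r = 219.23 / 222.5488
r = 0.9851

0.9851


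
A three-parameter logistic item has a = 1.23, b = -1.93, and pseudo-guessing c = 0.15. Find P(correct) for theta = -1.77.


logit = 1.23*(-1.77 - -1.93) = 0.1968
P* = 1/(1 + exp(-0.1968)) = 0.549
P = 0.15 + (1 - 0.15) * 0.549
P = 0.6167

0.6167


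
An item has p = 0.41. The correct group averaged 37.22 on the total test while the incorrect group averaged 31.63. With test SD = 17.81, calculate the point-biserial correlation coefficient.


q = 1 - p = 0.59
rpb = ((M1 - M0) / SD) * sqrt(p * q)
rpb = ((37.22 - 31.63) / 17.81) * sqrt(0.41 * 0.59)
rpb = 0.1544

0.1544


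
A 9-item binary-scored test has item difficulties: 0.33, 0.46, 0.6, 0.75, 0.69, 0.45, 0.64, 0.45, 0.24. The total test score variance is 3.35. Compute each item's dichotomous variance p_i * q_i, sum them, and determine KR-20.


For each item, compute p_i * q_i:
  Item 1: 0.33 * 0.67 = 0.2211
  Item 2: 0.46 * 0.54 = 0.2484
  Item 3: 0.6 * 0.4 = 0.24
  Item 4: 0.75 * 0.25 = 0.1875
  Item 5: 0.69 * 0.31 = 0.2139
  Item 6: 0.45 * 0.55 = 0.2475
  Item 7: 0.64 * 0.36 = 0.2304
  Item 8: 0.45 * 0.55 = 0.2475
  Item 9: 0.24 * 0.76 = 0.1824
Sum(p_i * q_i) = 0.2211 + 0.2484 + 0.24 + 0.1875 + 0.2139 + 0.2475 + 0.2304 + 0.2475 + 0.1824 = 2.0187
KR-20 = (k/(k-1)) * (1 - Sum(p_i*q_i) / Var_total)
= (9/8) * (1 - 2.0187/3.35)
= 1.125 * 0.3974
KR-20 = 0.4471

0.4471


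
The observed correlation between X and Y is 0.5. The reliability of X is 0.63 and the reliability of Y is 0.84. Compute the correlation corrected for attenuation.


r_corrected = rxy / sqrt(rxx * ryy)
= 0.5 / sqrt(0.63 * 0.84)
= 0.5 / sqrt(0.5292)
= 0.5 / 0.727461
r_corrected = 0.6873

0.6873


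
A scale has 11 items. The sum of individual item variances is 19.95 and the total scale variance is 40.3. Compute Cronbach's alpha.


alpha = (k/(k-1)) * (1 - sum(si^2)/s_total^2)
= (11/10) * (1 - 19.95/40.3)
alpha = 0.5555

0.5555


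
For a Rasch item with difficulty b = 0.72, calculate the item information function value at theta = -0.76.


P = 1/(1+exp(-(-0.76-0.72))) = 0.1854
I = P*(1-P) = 0.1854 * 0.8146
I = 0.151

0.151


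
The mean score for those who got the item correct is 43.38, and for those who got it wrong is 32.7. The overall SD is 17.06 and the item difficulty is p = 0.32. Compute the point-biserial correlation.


q = 1 - p = 0.68
rpb = ((M1 - M0) / SD) * sqrt(p * q)
rpb = ((43.38 - 32.7) / 17.06) * sqrt(0.32 * 0.68)
rpb = 0.292

0.292


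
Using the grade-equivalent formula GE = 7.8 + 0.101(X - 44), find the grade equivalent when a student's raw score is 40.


raw - median = 40 - 44 = -4
slope * diff = 0.101 * -4 = -0.404
GE = 7.8 + -0.404
GE = 7.396

7.396


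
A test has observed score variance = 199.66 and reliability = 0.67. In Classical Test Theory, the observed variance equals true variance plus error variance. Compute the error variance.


var_true = rxx * var_obs = 0.67 * 199.66 = 133.7722
var_error = var_obs - var_true
var_error = 199.66 - 133.7722
var_error = 65.8878

65.8878


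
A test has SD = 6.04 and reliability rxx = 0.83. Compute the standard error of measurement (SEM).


SEM = SD * sqrt(1 - rxx)
SEM = 6.04 * sqrt(1 - 0.83)
SEM = 6.04 * sqrt(0.17) = 6.04 * 0.412311
SEM = 2.4904

2.4904


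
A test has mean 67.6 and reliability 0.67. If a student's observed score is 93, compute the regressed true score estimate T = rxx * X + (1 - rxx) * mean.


T_est = rxx * X + (1 - rxx) * mean
T_est = 0.67 * 93 + 0.33 * 67.6
T_est = 62.31 + 22.308
T_est = 84.618

84.618


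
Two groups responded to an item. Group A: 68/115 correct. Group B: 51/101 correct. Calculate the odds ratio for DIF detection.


Odds_A = 68/47 = 1.4468
Odds_B = 51/50 = 1.02
OR = Odds_A / Odds_B = 1.4468 / 1.02
Exactly, OR = (68 * 50) / (47 * 51) = 3400 / 2397
OR = 1.4184

1.4184


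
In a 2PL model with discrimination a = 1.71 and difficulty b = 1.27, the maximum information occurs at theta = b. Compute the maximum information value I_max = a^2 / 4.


For 2PL, max info at theta = b = 1.27
I_max = a^2 / 4 = 1.71^2 / 4
= 2.9241 / 4
I_max = 0.731

0.731


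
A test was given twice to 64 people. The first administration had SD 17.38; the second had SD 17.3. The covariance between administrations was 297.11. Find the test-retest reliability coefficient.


r = cov(X,Y) / (SD_X * SD_Y)
r = 297.11 / (17.38 * 17.3)
r = 297.11 / 300.674
r = 0.9881

0.9881


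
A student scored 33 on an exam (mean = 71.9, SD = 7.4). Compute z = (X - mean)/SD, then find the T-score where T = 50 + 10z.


z = (X - mean) / SD = (33 - 71.9) / 7.4
z = -38.9 / 7.4
z = -5.2568
T-score = T = 50 + 10z
Carry z at full precision (z = -38.9 / 7.4) into the conversion:
T-score = 50 + 10 * (-38.9 / 7.4) = 50 + -389 / 7.4
T-score = 50 + -52.5676
T-score = -2.5676

-2.5676


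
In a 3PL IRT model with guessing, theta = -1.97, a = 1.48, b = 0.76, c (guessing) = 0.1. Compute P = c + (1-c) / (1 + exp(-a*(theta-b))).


logit = 1.48*(-1.97 - 0.76) = -4.0404
P* = 1/(1 + exp(--4.0404)) = 0.0173
P = 0.1 + (1 - 0.1) * 0.0173
P = 0.1156

0.1156


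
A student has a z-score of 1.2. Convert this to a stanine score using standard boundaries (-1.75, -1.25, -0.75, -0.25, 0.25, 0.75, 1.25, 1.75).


Stanine boundaries: [-1.75, -1.25, -0.75, -0.25, 0.25, 0.75, 1.25, 1.75]
z = 1.2
Check each boundary:
  z >= -1.75 -> could be stanine 2
  z >= -1.25 -> could be stanine 3
  z >= -0.75 -> could be stanine 4
  z >= -0.25 -> could be stanine 5
  z >= 0.25 -> could be stanine 6
  z >= 0.75 -> could be stanine 7
  z < 1.25
  z < 1.75
Highest qualifying boundary gives stanine = 7

7


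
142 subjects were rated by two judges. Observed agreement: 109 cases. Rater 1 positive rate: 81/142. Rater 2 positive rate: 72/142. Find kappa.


P_o = 109/142 = 0.767606
P_e = (81*72 + 61*70) / 20164 = 0.500992
kappa = (P_o - P_e) / (1 - P_e)
kappa = (0.767606 - 0.500992) / (1 - 0.500992)
kappa = 0.5343

0.5343


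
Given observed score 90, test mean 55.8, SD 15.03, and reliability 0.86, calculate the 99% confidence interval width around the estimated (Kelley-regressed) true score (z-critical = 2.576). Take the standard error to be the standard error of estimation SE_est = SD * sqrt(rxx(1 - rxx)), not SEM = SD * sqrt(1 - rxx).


True score estimate = 0.86*90 + 0.14*55.8 = 85.212
SE_est = SD * sqrt(rxx * (1 - rxx)) = 15.03 * sqrt(0.86 * 0.14) = 15.03 * sqrt(0.1204) = 5.215215
CI = T_est +/- z * SE_est, so width = 2 * z * SE_est = 2 * 2.576 * 5.215215
Width = 26.8688

26.8688


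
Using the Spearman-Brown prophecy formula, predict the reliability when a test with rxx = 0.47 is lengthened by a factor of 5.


r_new = (n * rxx) / (1 + (n-1) * rxx)
r_new = (5 * 0.47) / (1 + 4 * 0.47)
r_new = 2.35 / 2.88
r_new = 0.816

0.816


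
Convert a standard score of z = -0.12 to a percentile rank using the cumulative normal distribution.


CDF(z) = 0.5 * (1 + erf(z/sqrt(2)))
erf(-0.0849) = -0.0955
CDF = 0.4522
Percentile rank = 0.4522 * 100 = 45.22

45.22


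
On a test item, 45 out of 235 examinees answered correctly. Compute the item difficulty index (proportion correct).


Item difficulty p = number correct / total examinees
p = 45 / 235
p = 0.1915

0.1915


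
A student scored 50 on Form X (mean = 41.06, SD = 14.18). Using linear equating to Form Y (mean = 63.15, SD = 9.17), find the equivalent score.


slope = SD_Y / SD_X = 9.17 / 14.18 ~ 0.6467
intercept = mean_Y - slope * mean_X = 63.15 - (9.17 / 14.18) * 41.06 ~ 36.5971
Y = slope * X + intercept. To avoid rounding drift from the rounded slope/intercept, evaluate the equivalent form Y = mean_Y + SD_Y * (X - mean_X) / SD_X at full precision:
Y = 63.15 + 9.17 * (50 - 41.06) / 14.18
Y = 63.15 + 9.17 * 8.94 / 14.18
Y = 63.15 + 81.9798 / 14.18
Y = 63.15 + 5.7814
Y = 68.9314

68.9314


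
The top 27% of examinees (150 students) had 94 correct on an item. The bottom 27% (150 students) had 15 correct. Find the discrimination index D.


p_upper = 94/150 = 0.6267
p_lower = 15/150 = 0.1
D = 0.6267 - 0.1 = 0.5267

0.5267


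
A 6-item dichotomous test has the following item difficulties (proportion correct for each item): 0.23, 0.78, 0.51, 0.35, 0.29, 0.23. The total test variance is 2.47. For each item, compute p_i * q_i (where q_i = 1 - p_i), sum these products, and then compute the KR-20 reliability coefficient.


For each item, compute p_i * q_i:
  Item 1: 0.23 * 0.77 = 0.1771
  Item 2: 0.78 * 0.22 = 0.1716
  Item 3: 0.51 * 0.49 = 0.2499
  Item 4: 0.35 * 0.65 = 0.2275
  Item 5: 0.29 * 0.71 = 0.2059
  Item 6: 0.23 * 0.77 = 0.1771
Sum(p_i * q_i) = 0.1771 + 0.1716 + 0.2499 + 0.2275 + 0.2059 + 0.1771 = 1.2091
KR-20 = (k/(k-1)) * (1 - Sum(p_i*q_i) / Var_total)
= (6/5) * (1 - 1.2091/2.47)
= 1.2 * 0.5105
KR-20 = 0.6126

0.6126


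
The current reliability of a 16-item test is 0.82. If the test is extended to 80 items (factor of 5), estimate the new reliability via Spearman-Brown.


r_new = (n * rxx) / (1 + (n-1) * rxx)
r_new = (5 * 0.82) / (1 + 4 * 0.82)
r_new = 4.1 / 4.28
r_new = 0.9579

0.9579


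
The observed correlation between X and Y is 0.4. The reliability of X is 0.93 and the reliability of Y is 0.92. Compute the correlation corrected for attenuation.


r_corrected = rxy / sqrt(rxx * ryy)
= 0.4 / sqrt(0.93 * 0.92)
= 0.4 / sqrt(0.8556)
= 0.4 / 0.924986
r_corrected = 0.4324

0.4324


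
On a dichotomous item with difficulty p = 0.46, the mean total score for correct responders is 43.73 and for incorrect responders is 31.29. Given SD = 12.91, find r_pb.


q = 1 - p = 0.54
rpb = ((M1 - M0) / SD) * sqrt(p * q)
rpb = ((43.73 - 31.29) / 12.91) * sqrt(0.46 * 0.54)
rpb = 0.4803

0.4803


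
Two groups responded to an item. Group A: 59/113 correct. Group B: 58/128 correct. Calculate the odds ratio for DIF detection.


Odds_A = 59/54 = 1.0926
Odds_B = 58/70 = 0.8286
OR = Odds_A / Odds_B = 1.0926 / 0.8286
Exactly, OR = (59 * 70) / (54 * 58) = 4130 / 3132
OR = 1.3186

1.3186


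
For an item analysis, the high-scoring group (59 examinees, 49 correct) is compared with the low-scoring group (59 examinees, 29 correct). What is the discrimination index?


p_upper = 49/59 = 0.8305
p_lower = 29/59 = 0.4915
D = 0.8305 - 0.4915 = 0.339

0.339


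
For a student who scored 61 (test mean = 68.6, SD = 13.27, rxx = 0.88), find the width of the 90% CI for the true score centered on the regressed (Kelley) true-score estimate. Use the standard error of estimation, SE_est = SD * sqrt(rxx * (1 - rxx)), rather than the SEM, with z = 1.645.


True score estimate = 0.88*61 + 0.12*68.6 = 61.912
SE_est = SD * sqrt(rxx * (1 - rxx)) = 13.27 * sqrt(0.88 * 0.12) = 13.27 * sqrt(0.1056) = 4.31224
CI = T_est +/- z * SE_est, so width = 2 * z * SE_est = 2 * 1.645 * 4.31224
Width = 14.1873

14.1873


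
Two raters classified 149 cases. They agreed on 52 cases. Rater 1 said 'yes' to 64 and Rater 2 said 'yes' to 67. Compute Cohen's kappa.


P_o = 52/149 = 0.348993
P_e = (64*67 + 85*82) / 22201 = 0.507094
kappa = (P_o - P_e) / (1 - P_e)
kappa = (0.348993 - 0.507094) / (1 - 0.507094)
kappa = -0.3208

-0.3208


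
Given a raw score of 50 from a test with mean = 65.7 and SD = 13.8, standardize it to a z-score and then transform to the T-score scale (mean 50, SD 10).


z = (X - mean) / SD = (50 - 65.7) / 13.8
z = -15.7 / 13.8
z = -1.1377
T-score = T = 50 + 10z
Carry z at full precision (z = -15.7 / 13.8) into the conversion:
T-score = 50 + 10 * (-15.7 / 13.8) = 50 + -157 / 13.8
T-score = 50 + -11.3768
T-score = 38.6232

38.6232


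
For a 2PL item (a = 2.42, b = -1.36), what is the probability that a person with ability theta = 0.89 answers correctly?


a*(theta - b) = 2.42 * (0.89 - -1.36) = 5.445
exp(-5.445) = 0.0043
P = 1 / (1 + 0.0043)
P = 0.9957

0.9957


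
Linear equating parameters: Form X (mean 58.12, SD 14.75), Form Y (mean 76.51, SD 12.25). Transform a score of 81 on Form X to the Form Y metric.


slope = SD_Y / SD_X = 12.25 / 14.75 ~ 0.8305
intercept = mean_Y - slope * mean_X = 76.51 - (12.25 / 14.75) * 58.12 ~ 28.2408
Y = slope * X + intercept. To avoid rounding drift from the rounded slope/intercept, evaluate the equivalent form Y = mean_Y + SD_Y * (X - mean_X) / SD_X at full precision:
Y = 76.51 + 12.25 * (81 - 58.12) / 14.75
Y = 76.51 + 12.25 * 22.88 / 14.75
Y = 76.51 + 280.28 / 14.75
Y = 76.51 + 19.002
Y = 95.512

95.512


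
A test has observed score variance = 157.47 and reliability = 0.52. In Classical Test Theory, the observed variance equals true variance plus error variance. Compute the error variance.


var_true = rxx * var_obs = 0.52 * 157.47 = 81.8844
var_error = var_obs - var_true
var_error = 157.47 - 81.8844
var_error = 75.5856

75.5856


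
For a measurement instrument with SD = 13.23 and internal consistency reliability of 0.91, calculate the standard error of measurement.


SEM = SD * sqrt(1 - rxx)
SEM = 13.23 * sqrt(1 - 0.91)
SEM = 13.23 * sqrt(0.09) = 13.23 * 0.3
SEM = 3.969

3.969


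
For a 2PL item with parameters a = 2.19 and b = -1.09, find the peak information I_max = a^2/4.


For 2PL, max info at theta = b = -1.09
I_max = a^2 / 4 = 2.19^2 / 4
= 4.7961 / 4
I_max = 1.199

1.199


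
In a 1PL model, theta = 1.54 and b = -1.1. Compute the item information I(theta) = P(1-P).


P = 1/(1+exp(-(1.54--1.1))) = 0.9334
I = P*(1-P) = 0.9334 * 0.0666
I = 0.0622

0.0622


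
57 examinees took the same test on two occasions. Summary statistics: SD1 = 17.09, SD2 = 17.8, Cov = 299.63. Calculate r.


r = cov(X,Y) / (SD_X * SD_Y)
r = 299.63 / (17.09 * 17.8)
r = 299.63 / 304.202
r = 0.985

0.985


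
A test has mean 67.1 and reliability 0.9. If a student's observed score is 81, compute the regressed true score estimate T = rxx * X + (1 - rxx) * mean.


T_est = rxx * X + (1 - rxx) * mean
T_est = 0.9 * 81 + 0.1 * 67.1
T_est = 72.9 + 6.71
T_est = 79.61

79.61


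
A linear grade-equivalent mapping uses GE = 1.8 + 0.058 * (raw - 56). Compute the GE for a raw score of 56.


raw - median = 56 - 56 = 0
slope * diff = 0.058 * 0 = 0.0
GE = 1.8 + 0.0
GE = 1.8

1.8


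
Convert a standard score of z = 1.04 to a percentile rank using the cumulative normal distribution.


CDF(z) = 0.5 * (1 + erf(z/sqrt(2)))
erf(0.7354) = 0.7017
CDF = 0.8508
Percentile rank = 0.8508 * 100 = 85.08

85.08


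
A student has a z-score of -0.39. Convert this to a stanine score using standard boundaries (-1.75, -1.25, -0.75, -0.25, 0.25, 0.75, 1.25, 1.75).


Stanine boundaries: [-1.75, -1.25, -0.75, -0.25, 0.25, 0.75, 1.25, 1.75]
z = -0.39
Check each boundary:
  z >= -1.75 -> could be stanine 2
  z >= -1.25 -> could be stanine 3
  z >= -0.75 -> could be stanine 4
  z < -0.25
  z < 0.25
  z < 0.75
  z < 1.25
  z < 1.75
Highest qualifying boundary gives stanine = 4

4


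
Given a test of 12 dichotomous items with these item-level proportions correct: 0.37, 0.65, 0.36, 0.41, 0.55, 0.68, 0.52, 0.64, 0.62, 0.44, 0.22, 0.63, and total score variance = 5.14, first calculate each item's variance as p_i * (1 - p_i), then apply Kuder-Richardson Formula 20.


For each item, compute p_i * q_i:
  Item 1: 0.37 * 0.63 = 0.2331
  Item 2: 0.65 * 0.35 = 0.2275
  Item 3: 0.36 * 0.64 = 0.2304
  Item 4: 0.41 * 0.59 = 0.2419
  Item 5: 0.55 * 0.45 = 0.2475
  Item 6: 0.68 * 0.32 = 0.2176
  Item 7: 0.52 * 0.48 = 0.2496
  Item 8: 0.64 * 0.36 = 0.2304
  Item 9: 0.62 * 0.38 = 0.2356
  Item 10: 0.44 * 0.56 = 0.2464
  Item 11: 0.22 * 0.78 = 0.1716
  Item 12: 0.63 * 0.37 = 0.2331
Sum(p_i * q_i) = 0.2331 + 0.2275 + 0.2304 + 0.2419 + 0.2475 + 0.2176 + 0.2496 + 0.2304 + 0.2356 + 0.2464 + 0.1716 + 0.2331 = 2.7647
KR-20 = (k/(k-1)) * (1 - Sum(p_i*q_i) / Var_total)
= (12/11) * (1 - 2.7647/5.14)
= 1.0909 * 0.4621
KR-20 = 0.5041

0.5041


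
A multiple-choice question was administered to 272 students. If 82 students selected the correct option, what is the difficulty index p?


Item difficulty p = number correct / total examinees
p = 82 / 272
p = 0.3015

0.3015


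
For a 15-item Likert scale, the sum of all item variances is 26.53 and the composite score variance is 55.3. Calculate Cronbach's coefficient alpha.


alpha = (k/(k-1)) * (1 - sum(si^2)/s_total^2)
= (15/14) * (1 - 26.53/55.3)
alpha = 0.5574

0.5574


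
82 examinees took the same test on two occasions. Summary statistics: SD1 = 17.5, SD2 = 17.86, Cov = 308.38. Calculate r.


r = cov(X,Y) / (SD_X * SD_Y)
r = 308.38 / (17.5 * 17.86)
r = 308.38 / 312.55
r = 0.9867

0.9867


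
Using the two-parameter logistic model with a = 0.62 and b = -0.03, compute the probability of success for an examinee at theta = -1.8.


a*(theta - b) = 0.62 * (-1.8 - -0.03) = -1.0974
exp(--1.0974) = 2.9964
P = 1 / (1 + 2.9964)
P = 0.2502

0.2502


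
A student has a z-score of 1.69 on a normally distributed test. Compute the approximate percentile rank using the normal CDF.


CDF(z) = 0.5 * (1 + erf(z/sqrt(2)))
erf(1.195) = 0.909
CDF = 0.9545
Percentile rank = 0.9545 * 100 = 95.45

95.45


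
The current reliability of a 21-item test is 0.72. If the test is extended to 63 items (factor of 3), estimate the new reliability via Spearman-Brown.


r_new = (n * rxx) / (1 + (n-1) * rxx)
r_new = (3 * 0.72) / (1 + 2 * 0.72)
r_new = 2.16 / 2.44
r_new = 0.8852

0.8852


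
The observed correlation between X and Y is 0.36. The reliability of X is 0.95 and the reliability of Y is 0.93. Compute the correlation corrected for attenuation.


r_corrected = rxy / sqrt(rxx * ryy)
= 0.36 / sqrt(0.95 * 0.93)
= 0.36 / sqrt(0.8835)
= 0.36 / 0.939947
r_corrected = 0.383

0.383


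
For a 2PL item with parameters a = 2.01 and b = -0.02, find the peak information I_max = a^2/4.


For 2PL, max info at theta = b = -0.02
I_max = a^2 / 4 = 2.01^2 / 4
= 4.0401 / 4
I_max = 1.01

1.01


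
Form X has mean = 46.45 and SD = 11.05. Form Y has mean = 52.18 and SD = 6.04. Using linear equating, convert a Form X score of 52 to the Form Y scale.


slope = SD_Y / SD_X = 6.04 / 11.05 ~ 0.5466
intercept = mean_Y - slope * mean_X = 52.18 - (6.04 / 11.05) * 46.45 ~ 26.7901
Y = slope * X + intercept. To avoid rounding drift from the rounded slope/intercept, evaluate the equivalent form Y = mean_Y + SD_Y * (X - mean_X) / SD_X at full precision:
Y = 52.18 + 6.04 * (52 - 46.45) / 11.05
Y = 52.18 + 6.04 * 5.55 / 11.05
Y = 52.18 + 33.522 / 11.05
Y = 52.18 + 3.0337
Y = 55.2137

55.2137


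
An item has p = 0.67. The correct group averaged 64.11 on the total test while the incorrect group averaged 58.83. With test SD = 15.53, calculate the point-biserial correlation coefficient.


q = 1 - p = 0.33
rpb = ((M1 - M0) / SD) * sqrt(p * q)
rpb = ((64.11 - 58.83) / 15.53) * sqrt(0.67 * 0.33)
rpb = 0.1599

0.1599


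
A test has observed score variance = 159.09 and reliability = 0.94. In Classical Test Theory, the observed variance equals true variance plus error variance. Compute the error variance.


var_true = rxx * var_obs = 0.94 * 159.09 = 149.5446
var_error = var_obs - var_true
var_error = 159.09 - 149.5446
var_error = 9.5454

9.5454


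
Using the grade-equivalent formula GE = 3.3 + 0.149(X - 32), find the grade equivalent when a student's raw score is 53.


raw - median = 53 - 32 = 21
slope * diff = 0.149 * 21 = 3.129
GE = 3.3 + 3.129
GE = 6.429

6.429


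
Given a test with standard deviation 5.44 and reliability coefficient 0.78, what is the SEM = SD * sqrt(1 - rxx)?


SEM = SD * sqrt(1 - rxx)
SEM = 5.44 * sqrt(1 - 0.78)
SEM = 5.44 * sqrt(0.22) = 5.44 * 0.469042
SEM = 2.5516

2.5516
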